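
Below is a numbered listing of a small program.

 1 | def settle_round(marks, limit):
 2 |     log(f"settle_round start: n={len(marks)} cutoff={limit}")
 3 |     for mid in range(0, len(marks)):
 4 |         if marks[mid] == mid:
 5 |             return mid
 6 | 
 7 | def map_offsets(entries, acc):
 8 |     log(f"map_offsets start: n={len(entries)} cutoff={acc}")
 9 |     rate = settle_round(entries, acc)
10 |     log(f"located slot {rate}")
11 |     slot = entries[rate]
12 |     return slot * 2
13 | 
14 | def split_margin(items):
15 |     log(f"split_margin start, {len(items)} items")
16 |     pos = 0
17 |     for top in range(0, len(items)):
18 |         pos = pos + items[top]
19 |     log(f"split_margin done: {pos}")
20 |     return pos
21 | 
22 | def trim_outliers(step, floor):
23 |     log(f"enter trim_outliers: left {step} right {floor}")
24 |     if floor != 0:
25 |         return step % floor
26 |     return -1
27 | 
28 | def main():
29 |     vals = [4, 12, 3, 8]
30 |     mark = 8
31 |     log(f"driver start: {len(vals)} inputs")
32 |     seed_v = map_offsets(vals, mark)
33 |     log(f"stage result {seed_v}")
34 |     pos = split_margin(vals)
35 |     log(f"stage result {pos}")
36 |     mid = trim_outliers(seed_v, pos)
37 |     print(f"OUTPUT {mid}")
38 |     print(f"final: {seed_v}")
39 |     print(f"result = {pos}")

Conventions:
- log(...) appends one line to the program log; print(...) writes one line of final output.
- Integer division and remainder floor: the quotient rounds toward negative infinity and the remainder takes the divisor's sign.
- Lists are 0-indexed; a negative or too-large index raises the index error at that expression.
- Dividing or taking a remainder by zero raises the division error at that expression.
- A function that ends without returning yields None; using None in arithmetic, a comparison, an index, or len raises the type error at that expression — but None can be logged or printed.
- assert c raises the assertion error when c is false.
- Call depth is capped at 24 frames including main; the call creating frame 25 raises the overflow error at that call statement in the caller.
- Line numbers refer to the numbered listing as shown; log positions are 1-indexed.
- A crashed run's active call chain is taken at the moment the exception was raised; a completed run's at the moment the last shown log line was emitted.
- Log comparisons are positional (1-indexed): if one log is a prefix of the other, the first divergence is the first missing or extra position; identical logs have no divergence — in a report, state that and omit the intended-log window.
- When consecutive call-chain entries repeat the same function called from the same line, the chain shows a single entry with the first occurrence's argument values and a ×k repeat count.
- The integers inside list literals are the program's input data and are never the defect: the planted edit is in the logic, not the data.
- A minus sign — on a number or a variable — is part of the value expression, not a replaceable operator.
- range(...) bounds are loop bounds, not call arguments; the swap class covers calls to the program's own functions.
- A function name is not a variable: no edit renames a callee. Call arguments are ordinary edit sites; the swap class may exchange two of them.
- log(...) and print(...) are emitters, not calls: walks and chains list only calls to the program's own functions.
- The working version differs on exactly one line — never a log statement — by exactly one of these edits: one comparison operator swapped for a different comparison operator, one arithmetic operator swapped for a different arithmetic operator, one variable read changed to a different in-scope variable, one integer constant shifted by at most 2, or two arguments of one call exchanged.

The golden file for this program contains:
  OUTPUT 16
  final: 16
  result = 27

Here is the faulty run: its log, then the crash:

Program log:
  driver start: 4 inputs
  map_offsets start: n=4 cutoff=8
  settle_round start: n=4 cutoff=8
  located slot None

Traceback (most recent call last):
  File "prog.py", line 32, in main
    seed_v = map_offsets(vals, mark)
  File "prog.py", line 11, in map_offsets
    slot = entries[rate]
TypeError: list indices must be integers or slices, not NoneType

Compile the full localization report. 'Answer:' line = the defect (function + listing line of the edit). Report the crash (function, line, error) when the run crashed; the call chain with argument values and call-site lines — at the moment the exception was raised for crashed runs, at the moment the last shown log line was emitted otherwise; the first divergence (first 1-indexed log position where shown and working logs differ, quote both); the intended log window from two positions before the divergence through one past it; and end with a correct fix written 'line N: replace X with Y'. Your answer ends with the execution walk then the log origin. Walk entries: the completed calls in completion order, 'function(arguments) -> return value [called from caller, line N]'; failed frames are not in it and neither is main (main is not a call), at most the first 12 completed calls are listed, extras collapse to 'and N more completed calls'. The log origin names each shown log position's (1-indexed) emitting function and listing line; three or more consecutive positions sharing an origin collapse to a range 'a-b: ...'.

Answer: the defect is in settle_round at line 4.
The tell: At log position 4 the runs split — shown 'located slot None', but the working version logs 'located slot 3'.
Crash: map_offsets, line 11, TypeError.
Call chain: main -> map_offsets([4, 12, 3, 8], 8) (called at line 32).
First divergence: position 4 — shown 'located slot None', intended 'located slot 3'.
Intended log window:
  2: map_offsets start: n=4 cutoff=8
  3: settle_round start: n=4 cutoff=8
  4: located slot 3
  5: stage result 16
Execution walk:
  settle_round([4, 12, 3, 8], 8) -> None  [called from map_offsets, line 9]
Log line origins:
  1: emitted by main (line 31)
  2: emitted by map_offsets (line 8)
  3: emitted by settle_round (line 2)
  4: emitted by map_offsets (line 10)
A correct fix: line 4: replace `marks[mid] == mid` with `marks[mid] == limit`.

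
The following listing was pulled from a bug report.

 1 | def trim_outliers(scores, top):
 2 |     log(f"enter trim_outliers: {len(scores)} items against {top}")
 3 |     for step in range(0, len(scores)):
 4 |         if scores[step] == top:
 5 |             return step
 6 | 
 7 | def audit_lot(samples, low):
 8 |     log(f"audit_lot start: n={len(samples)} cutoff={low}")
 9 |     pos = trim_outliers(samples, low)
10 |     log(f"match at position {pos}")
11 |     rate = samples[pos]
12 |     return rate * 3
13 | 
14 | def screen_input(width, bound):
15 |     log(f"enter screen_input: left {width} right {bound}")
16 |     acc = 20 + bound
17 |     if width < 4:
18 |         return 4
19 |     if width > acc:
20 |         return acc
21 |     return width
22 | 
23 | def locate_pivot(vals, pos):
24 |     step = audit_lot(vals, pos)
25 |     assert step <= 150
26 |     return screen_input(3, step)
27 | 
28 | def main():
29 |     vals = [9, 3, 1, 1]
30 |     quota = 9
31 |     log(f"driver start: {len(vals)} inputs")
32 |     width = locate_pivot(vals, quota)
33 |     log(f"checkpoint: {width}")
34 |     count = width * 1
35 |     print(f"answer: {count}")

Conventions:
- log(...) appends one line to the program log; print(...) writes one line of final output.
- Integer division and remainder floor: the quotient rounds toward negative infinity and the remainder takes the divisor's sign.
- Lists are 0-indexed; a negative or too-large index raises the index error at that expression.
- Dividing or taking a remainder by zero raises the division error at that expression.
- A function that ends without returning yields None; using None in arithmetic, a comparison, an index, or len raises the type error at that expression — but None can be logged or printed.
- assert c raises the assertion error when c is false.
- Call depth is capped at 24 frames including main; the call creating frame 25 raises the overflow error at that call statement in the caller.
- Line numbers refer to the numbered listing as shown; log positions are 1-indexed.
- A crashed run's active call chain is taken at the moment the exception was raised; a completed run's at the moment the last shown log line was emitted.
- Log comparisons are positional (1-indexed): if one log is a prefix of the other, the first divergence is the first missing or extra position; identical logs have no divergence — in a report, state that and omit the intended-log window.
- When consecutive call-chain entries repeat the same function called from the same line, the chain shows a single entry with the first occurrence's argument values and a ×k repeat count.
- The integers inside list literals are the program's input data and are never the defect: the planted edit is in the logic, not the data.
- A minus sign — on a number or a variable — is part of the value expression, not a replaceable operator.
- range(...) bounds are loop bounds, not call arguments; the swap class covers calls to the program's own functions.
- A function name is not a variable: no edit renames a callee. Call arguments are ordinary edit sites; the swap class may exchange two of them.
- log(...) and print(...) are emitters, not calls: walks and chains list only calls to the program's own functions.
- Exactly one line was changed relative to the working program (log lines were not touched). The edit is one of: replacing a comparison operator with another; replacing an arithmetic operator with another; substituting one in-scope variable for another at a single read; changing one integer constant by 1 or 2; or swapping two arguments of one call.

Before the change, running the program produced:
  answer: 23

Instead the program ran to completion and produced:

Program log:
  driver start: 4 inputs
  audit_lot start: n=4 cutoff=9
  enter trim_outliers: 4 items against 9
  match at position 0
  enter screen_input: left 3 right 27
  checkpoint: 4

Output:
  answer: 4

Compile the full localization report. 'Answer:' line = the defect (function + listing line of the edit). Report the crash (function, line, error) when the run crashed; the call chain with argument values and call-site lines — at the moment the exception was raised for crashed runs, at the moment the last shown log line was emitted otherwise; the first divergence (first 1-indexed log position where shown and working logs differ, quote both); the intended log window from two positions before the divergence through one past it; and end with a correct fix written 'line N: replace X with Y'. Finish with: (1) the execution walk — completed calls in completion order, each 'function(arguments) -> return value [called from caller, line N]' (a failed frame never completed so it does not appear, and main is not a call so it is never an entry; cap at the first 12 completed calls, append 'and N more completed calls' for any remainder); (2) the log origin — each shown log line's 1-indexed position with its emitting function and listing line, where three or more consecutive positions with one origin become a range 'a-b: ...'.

Answer: the defect is in locate_pivot at line 26.
The tell: Everything matches until log position 5, which reads 'enter screen_input: left 3 right 27' in place of 'enter screen_input: left 27 right 3'.
Call chain: main.
First divergence: position 5 — shown 'enter screen_input: left 3 right 27', intended 'enter screen_input: left 27 right 3'.
Intended log window:
  3: enter trim_outliers: 4 items against 9
  4: match at position 0
  5: enter screen_input: left 27 right 3
  6: checkpoint: 23
Execution walk:
  trim_outliers([9, 3, 1, 1], 9) -> 0  [called from audit_lot, line 9]
  audit_lot([9, 3, 1, 1], 9) -> 27  [called from locate_pivot, line 24]
  screen_input(3, 27) -> 4  [called from locate_pivot, line 26]
  locate_pivot([9, 3, 1, 1], 9) -> 4  [called from main, line 32]
Log origins:
  1: logged in main at line 31
  2: logged in audit_lot at line 8
  3: logged in trim_outliers at line 2
  4: logged in audit_lot at line 10
  5: logged in screen_input at line 15
  6: logged in main at line 33
A correct fix: line 26: replace `screen_input(3, step)` with `screen_input(step, 3)`.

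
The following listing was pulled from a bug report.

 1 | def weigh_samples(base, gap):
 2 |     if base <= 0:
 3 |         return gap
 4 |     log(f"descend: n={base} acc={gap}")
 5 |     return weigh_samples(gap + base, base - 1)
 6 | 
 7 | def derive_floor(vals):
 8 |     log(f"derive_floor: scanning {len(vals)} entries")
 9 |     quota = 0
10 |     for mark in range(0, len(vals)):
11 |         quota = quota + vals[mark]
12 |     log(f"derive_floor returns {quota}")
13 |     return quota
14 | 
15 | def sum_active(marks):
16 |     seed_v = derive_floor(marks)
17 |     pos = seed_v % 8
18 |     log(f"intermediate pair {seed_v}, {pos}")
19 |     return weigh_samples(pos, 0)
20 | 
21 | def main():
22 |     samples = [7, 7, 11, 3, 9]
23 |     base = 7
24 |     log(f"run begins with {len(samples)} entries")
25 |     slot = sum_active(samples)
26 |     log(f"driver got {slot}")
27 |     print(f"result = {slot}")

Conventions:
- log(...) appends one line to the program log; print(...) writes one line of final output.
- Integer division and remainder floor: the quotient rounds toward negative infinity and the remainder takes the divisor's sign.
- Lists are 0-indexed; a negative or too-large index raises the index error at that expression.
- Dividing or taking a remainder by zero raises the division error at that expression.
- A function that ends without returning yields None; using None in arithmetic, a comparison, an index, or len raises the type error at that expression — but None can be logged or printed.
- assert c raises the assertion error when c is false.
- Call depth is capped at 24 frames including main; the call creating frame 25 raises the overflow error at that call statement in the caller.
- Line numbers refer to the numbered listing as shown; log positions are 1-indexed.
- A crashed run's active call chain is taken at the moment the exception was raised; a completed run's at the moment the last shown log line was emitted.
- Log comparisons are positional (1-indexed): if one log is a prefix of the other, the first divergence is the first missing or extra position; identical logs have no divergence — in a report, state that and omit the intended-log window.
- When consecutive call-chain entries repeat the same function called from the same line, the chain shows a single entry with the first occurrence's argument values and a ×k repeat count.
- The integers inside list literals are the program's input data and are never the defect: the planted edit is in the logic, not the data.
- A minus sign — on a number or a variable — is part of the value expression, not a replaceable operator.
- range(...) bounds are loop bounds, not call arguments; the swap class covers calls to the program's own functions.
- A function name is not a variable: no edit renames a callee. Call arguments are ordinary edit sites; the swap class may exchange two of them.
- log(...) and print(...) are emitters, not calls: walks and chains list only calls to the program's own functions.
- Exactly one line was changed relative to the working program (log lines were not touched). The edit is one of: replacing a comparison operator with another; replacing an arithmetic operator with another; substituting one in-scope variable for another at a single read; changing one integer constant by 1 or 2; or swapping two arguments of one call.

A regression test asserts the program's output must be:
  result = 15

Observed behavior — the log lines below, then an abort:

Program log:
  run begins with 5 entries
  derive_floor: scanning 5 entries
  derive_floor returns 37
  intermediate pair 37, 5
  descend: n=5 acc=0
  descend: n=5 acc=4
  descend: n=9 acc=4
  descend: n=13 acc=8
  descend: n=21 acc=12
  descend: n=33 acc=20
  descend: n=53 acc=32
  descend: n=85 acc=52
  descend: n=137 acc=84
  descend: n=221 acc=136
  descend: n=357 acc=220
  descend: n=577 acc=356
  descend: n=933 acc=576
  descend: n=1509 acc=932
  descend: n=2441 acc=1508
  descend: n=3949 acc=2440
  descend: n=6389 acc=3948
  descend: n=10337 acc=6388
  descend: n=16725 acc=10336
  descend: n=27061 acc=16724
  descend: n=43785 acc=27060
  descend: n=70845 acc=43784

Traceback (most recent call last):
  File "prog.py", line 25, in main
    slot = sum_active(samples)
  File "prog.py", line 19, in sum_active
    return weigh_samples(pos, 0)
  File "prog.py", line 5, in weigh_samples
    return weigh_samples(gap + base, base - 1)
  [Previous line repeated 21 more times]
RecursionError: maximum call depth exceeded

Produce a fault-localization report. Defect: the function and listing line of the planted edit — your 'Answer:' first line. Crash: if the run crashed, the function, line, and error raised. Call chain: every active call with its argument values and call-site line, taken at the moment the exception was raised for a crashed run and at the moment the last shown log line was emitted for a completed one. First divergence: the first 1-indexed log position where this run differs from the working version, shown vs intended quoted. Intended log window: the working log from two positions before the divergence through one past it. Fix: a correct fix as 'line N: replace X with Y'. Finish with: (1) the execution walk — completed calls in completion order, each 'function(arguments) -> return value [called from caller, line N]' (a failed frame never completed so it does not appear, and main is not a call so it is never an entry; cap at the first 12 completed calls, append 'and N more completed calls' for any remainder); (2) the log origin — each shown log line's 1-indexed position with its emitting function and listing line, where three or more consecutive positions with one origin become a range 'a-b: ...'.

Answer: the defect is in weigh_samples at line 5.
Core observation: Everything matches until log position 6, which reads 'descend: n=5 acc=4' in place of 'descend: n=4 acc=5'.
Crash: weigh_samples, line 5, RecursionError.
Call chain: main -> sum_active([7, 7, 11, 3, 9]) (called at line 25) -> weigh_samples(5, 0) (called at line 19) -> weigh_samples(5, 4) (called at line 5) ×21.
First divergence: position 6 — shown 'descend: n=5 acc=4', intended 'descend: n=4 acc=5'.
Intended log window:
  4: intermediate pair 37, 5
  5: descend: n=5 acc=0
  6: descend: n=4 acc=5
  7: descend: n=3 acc=9
Execution walk:
  derive_floor([7, 7, 11, 3, 9]) -> 37  [called from sum_active, line 16]
Log origins:
  1 — main, line 24
  2 — derive_floor, line 8
  3 — derive_floor, line 12
  4 — sum_active, line 18
  5-26 — weigh_samples, line 4
A correct fix: line 5: replace `weigh_samples(gap + base, base - 1)` with `weigh_samples(base - 1, gap + base)`.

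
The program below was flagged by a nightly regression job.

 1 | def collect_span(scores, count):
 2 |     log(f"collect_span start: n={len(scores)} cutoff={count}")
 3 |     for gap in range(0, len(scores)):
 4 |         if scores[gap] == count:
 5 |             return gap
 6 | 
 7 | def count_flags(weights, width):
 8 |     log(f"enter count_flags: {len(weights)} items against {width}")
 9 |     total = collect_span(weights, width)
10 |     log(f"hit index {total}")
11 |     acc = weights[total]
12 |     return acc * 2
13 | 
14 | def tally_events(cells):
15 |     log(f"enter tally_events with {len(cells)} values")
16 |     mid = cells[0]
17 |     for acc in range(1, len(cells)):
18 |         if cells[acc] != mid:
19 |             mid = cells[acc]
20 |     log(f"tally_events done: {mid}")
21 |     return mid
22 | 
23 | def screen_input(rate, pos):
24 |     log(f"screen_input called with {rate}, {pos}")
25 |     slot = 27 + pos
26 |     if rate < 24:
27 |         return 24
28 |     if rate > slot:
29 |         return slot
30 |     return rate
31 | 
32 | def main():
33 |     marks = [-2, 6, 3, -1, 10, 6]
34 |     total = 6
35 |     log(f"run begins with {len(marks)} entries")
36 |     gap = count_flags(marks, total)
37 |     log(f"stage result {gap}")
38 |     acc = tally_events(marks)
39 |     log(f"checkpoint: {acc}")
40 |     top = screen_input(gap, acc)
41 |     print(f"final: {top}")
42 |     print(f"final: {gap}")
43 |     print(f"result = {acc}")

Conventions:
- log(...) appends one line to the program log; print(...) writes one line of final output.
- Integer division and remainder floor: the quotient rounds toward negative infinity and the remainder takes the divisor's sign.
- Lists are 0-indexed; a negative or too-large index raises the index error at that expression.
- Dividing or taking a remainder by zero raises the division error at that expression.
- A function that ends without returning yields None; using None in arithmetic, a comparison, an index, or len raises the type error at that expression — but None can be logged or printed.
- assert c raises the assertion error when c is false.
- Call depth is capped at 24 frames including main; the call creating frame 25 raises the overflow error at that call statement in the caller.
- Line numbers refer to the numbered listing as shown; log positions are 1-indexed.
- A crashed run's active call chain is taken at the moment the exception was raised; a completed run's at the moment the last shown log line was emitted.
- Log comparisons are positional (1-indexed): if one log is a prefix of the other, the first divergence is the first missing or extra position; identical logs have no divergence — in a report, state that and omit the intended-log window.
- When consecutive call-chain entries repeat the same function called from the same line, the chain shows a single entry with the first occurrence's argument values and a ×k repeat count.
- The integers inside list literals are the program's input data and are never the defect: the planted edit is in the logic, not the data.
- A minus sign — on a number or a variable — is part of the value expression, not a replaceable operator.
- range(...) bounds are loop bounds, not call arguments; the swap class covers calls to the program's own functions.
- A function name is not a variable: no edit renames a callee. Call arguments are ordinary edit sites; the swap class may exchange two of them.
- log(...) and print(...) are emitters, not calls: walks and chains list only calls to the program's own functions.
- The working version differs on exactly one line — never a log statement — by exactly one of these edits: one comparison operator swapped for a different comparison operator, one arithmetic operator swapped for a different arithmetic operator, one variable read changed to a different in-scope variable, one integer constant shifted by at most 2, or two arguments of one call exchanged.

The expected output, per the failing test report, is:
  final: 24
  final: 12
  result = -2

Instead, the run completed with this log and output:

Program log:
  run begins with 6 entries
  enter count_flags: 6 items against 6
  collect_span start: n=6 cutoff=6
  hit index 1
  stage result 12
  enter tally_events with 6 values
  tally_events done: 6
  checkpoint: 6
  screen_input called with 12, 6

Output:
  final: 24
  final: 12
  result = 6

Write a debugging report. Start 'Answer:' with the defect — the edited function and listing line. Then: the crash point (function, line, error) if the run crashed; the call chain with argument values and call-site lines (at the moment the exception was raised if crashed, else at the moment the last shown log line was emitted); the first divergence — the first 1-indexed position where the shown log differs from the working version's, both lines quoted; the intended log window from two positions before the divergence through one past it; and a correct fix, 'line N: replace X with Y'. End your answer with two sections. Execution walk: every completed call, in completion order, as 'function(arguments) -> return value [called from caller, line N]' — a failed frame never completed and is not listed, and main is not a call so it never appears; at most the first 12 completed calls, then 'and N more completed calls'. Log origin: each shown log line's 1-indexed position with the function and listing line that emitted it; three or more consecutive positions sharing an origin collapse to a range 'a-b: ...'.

Answer: the defect is in tally_events at line 18.
Key fact: The log first diverges at position 7: the faulty run prints 'tally_events done: 6' where the working version prints 'tally_events done: -2'.
Call chain: main -> screen_input(12, 6) (called at line 40).
First divergence: position 7 — the shown line 'tally_events done: 6' should read 'tally_events done: -2'.
Intended log window:
  5: stage result 12
  6: enter tally_events with 6 values
  7: tally_events done: -2
  8: checkpoint: -2
Execution walk:
  collect_span([-2, 6, 3, -1, 10, 6], 6) -> 1  [called from count_flags, line 9]
  count_flags([-2, 6, 3, -1, 10, 6], 6) -> 12  [called from main, line 36]
  tally_events([-2, 6, 3, -1, 10, 6]) -> 6  [called from main, line 38]
  screen_input(12, 6) -> 24  [called from main, line 40]
Origin of each log line:
  1: from main, line 35
  2: from count_flags, line 8
  3: from collect_span, line 2
  4: from count_flags, line 10
  5: from main, line 37
  6: from tally_events, line 15
  7: from tally_events, line 20
  8: from main, line 39
  9: from screen_input, line 24
A correct fix: line 18: replace `!=` with `<`.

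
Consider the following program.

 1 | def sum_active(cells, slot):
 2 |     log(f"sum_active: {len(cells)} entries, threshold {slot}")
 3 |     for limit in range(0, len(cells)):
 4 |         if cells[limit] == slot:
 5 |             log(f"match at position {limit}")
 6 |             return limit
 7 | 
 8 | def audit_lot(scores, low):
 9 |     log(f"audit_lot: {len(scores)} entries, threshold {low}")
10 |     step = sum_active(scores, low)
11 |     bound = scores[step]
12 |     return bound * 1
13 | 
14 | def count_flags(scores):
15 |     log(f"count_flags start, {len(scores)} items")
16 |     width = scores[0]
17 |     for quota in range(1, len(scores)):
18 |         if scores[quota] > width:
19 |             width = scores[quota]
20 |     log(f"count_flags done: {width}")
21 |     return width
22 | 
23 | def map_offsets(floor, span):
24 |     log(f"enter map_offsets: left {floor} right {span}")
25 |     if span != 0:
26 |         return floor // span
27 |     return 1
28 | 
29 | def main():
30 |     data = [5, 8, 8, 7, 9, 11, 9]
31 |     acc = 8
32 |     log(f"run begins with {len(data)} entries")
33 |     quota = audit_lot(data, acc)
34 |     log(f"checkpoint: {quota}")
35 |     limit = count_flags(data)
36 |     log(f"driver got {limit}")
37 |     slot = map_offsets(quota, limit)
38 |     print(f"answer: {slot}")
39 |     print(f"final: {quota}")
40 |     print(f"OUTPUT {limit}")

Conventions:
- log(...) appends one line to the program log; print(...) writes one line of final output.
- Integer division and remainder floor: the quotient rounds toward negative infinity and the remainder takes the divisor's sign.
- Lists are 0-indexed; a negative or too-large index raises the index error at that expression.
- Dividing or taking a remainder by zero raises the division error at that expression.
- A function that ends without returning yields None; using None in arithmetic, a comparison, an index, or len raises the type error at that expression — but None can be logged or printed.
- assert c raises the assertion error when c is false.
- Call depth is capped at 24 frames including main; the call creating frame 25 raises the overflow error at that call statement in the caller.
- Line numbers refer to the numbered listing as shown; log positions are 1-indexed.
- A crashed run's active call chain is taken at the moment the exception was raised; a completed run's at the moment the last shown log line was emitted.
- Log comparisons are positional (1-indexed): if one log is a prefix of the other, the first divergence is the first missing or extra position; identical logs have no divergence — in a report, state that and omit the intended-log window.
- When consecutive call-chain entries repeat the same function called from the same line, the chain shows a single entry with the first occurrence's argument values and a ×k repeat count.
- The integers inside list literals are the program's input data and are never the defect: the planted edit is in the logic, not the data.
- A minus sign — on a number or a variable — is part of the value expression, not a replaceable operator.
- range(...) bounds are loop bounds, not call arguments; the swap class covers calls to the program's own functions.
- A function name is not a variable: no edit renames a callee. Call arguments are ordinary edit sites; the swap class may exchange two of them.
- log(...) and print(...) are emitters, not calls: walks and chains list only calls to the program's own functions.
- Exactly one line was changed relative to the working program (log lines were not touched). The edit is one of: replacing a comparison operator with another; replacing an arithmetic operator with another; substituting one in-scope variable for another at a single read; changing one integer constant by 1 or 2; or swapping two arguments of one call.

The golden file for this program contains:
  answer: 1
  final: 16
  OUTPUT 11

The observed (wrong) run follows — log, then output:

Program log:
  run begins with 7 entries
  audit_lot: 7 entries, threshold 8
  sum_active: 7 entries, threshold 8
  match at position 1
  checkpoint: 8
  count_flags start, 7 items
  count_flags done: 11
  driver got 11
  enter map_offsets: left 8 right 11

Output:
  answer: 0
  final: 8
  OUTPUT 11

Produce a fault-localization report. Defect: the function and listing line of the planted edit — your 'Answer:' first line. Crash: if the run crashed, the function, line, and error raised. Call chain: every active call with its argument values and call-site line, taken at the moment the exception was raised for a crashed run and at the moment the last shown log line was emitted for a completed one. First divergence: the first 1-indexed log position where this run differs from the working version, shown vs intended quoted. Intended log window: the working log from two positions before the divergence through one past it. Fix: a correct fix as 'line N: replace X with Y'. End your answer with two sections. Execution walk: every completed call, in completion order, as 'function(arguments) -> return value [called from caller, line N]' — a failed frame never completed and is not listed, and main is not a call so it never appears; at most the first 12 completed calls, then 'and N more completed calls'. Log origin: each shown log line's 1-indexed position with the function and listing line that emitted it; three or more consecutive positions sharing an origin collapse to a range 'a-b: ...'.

Answer: the defect is in audit_lot at line 12.
Core observation: Position 5 is the first bad log line: 'checkpoint: 8' should read 'checkpoint: 16'.
Call chain: main -> map_offsets(8, 11) (called at line 37).
First divergence: position 5 — shown 'checkpoint: 8', intended 'checkpoint: 16'.
Intended log window:
  3: sum_active: 7 entries, threshold 8
  4: match at position 1
  5: checkpoint: 16
  6: count_flags start, 7 items
Execution walk:
  sum_active([5, 8, 8, 7, 9, 11, 9], 8) -> 1  [called from audit_lot, line 10]
  audit_lot([5, 8, 8, 7, 9, 11, 9], 8) -> 8  [called from main, line 33]
  count_flags([5, 8, 8, 7, 9, 11, 9]) -> 11  [called from main, line 35]
  map_offsets(8, 11) -> 0  [called from main, line 37]
Log origins:
  1: logged in main at line 32
  2: logged in audit_lot at line 9
  3: logged in sum_active at line 2
  4: logged in sum_active at line 5
  5: logged in main at line 34
  6: logged in count_flags at line 15
  7: logged in count_flags at line 20
  8: logged in main at line 36
  9: logged in map_offsets at line 24
A correct fix: line 12: replace `1` with `2`.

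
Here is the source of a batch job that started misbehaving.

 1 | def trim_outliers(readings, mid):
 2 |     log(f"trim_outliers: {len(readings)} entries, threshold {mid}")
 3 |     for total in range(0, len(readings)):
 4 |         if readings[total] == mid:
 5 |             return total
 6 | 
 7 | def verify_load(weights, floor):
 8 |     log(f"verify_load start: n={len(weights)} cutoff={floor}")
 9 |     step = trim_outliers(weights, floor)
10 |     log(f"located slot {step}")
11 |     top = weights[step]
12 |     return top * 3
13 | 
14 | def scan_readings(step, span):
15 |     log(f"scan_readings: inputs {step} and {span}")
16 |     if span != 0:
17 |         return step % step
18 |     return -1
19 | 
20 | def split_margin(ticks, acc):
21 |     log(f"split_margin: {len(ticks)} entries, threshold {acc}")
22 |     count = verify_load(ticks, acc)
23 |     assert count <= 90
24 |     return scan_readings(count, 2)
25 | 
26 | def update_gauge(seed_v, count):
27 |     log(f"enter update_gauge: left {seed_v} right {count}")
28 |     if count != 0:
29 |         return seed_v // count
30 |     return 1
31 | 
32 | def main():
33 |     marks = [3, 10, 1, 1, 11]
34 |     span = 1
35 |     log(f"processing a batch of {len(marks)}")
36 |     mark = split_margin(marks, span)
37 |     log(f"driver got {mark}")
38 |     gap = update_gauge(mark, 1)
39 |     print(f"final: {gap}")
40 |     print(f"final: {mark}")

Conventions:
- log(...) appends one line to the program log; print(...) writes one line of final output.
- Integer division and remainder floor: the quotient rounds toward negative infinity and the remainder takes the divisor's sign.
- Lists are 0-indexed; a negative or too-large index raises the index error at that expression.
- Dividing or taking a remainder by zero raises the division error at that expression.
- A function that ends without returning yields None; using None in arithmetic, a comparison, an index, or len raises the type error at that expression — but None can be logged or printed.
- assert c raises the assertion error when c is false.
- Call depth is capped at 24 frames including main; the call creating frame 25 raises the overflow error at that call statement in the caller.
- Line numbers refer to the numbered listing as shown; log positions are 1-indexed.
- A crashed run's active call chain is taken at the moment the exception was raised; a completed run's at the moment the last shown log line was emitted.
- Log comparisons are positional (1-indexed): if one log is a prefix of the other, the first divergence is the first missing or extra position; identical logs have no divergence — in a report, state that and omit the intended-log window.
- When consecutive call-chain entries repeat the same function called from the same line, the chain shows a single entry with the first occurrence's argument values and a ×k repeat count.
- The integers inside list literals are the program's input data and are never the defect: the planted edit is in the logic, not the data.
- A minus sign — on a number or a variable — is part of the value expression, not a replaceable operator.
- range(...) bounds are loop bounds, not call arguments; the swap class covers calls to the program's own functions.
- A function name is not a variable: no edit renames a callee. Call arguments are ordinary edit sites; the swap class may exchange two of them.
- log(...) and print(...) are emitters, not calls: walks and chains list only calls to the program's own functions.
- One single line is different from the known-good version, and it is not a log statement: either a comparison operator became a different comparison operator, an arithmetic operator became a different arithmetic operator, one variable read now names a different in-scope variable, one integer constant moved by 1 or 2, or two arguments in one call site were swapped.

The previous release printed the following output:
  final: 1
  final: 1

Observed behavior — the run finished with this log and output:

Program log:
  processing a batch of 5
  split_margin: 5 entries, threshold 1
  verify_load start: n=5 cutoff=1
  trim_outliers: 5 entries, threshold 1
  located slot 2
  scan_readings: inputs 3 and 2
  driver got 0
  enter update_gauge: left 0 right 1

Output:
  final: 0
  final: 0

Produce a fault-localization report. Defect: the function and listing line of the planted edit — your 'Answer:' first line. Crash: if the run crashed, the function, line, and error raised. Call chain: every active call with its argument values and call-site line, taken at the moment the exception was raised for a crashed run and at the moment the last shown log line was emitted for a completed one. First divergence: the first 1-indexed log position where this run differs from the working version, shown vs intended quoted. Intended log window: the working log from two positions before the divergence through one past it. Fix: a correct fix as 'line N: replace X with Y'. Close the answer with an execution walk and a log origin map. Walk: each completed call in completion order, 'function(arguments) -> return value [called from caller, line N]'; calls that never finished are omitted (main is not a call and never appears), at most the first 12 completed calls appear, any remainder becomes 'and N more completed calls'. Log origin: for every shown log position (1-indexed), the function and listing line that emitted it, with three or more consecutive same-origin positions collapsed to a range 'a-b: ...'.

Answer: the defect is in scan_readings at line 17.
Key fact: The log first diverges at position 7: the faulty run prints 'driver got 0' where the working version prints 'driver got 1'.
Call chain: main -> update_gauge(0, 1) (called at line 38).
First divergence: position 7 — the shown line 'driver got 0' should read 'driver got 1'.
Intended log window:
  5: located slot 2
  6: scan_readings: inputs 3 and 2
  7: driver got 1
  8: enter update_gauge: left 1 right 1
Execution walk:
  trim_outliers([3, 10, 1, 1, 11], 1) -> 2  [called from verify_load, line 9]
  verify_load([3, 10, 1, 1, 11], 1) -> 3  [called from split_margin, line 22]
  scan_readings(3, 2) -> 0  [called from split_margin, line 24]
  split_margin([3, 10, 1, 1, 11], 1) -> 0  [called from main, line 36]
  update_gauge(0, 1) -> 0  [called from main, line 38]
Log origin:
  1 — main, line 35
  2 — split_margin, line 21
  3 — verify_load, line 8
  4 — trim_outliers, line 2
  5 — verify_load, line 10
  6 — scan_readings, line 15
  7 — main, line 37
  8 — update_gauge, line 27
A correct fix: line 17: replace `step % step` with `step % span`.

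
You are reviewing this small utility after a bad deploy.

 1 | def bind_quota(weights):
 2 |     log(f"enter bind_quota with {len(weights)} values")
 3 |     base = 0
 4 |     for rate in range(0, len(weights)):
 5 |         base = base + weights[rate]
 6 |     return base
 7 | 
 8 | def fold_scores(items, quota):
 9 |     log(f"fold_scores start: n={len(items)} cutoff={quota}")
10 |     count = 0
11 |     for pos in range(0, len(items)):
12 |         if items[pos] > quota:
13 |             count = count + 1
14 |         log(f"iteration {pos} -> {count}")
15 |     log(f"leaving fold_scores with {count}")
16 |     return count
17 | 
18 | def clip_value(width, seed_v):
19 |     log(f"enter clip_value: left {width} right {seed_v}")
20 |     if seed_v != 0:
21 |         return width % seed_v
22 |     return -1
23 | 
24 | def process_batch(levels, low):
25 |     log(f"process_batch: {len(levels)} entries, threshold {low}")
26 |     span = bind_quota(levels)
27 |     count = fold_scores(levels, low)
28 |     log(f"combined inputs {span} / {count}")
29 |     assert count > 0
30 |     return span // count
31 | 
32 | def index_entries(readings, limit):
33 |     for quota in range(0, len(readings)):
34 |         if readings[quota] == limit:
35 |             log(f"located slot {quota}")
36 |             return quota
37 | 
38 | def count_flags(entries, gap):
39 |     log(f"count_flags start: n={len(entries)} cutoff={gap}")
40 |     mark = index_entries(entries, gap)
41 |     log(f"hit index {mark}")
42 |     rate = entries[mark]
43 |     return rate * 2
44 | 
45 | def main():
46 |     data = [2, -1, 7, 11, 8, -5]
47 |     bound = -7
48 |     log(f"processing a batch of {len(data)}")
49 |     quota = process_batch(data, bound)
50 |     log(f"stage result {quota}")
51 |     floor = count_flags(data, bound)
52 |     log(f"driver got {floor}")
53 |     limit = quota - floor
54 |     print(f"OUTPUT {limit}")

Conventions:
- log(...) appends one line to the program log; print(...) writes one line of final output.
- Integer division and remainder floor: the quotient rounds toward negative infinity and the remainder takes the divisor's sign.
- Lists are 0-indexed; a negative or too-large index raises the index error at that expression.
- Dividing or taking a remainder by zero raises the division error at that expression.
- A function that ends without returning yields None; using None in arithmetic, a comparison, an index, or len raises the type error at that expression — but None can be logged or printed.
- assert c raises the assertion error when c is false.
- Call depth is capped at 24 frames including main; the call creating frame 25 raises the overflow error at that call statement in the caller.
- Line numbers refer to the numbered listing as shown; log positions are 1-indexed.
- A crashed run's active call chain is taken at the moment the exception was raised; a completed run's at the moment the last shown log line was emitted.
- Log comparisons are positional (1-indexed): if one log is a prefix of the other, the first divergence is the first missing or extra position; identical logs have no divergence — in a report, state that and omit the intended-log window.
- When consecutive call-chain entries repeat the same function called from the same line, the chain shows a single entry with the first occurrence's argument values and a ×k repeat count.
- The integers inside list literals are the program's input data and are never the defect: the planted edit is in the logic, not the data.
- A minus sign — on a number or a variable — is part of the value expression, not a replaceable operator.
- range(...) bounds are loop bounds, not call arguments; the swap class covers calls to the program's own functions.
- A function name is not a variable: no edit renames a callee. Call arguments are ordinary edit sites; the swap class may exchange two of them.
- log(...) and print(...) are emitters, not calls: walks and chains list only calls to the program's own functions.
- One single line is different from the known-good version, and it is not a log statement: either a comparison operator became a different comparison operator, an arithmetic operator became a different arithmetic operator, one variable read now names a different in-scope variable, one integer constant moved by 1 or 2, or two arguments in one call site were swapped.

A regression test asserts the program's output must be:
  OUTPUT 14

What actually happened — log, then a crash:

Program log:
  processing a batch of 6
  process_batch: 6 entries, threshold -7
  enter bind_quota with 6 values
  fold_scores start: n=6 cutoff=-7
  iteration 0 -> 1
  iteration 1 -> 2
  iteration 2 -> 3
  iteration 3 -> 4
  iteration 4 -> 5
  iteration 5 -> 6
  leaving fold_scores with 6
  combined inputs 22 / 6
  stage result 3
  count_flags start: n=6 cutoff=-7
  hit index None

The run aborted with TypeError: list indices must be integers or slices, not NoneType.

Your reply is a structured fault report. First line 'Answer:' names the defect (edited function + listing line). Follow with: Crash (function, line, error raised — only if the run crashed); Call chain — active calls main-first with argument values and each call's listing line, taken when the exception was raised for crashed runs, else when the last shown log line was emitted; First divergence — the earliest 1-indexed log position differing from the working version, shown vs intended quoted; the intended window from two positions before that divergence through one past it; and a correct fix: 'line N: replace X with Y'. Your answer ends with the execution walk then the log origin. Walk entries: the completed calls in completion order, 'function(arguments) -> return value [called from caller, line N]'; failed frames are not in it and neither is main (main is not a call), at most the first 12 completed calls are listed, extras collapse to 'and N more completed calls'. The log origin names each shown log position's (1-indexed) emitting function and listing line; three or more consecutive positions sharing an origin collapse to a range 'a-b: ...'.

Answer: the defect is in main at line 47.
Key observation: Everything matches until log position 2, which reads 'process_batch: 6 entries, threshold -7' in place of 'process_batch: 6 entries, threshold -5'.
Crash: count_flags, line 42, TypeError.
Call chain: main -> count_flags([2, -1, 7, 11, 8, -5], -7) (called at line 51).
First divergence: position 2 — shown 'process_batch: 6 entries, threshold -7', intended 'process_batch: 6 entries, threshold -5'.
Intended log window:
  1: processing a batch of 6
  2: process_batch: 6 entries, threshold -5
  3: enter bind_quota with 6 values
Execution walk:
  bind_quota([2, -1, 7, 11, 8, -5]) -> 22  [called from process_batch, line 26]
  fold_scores([2, -1, 7, 11, 8, -5], -7) -> 6  [called from process_batch, line 27]
  process_batch([2, -1, 7, 11, 8, -5], -7) -> 3  [called from main, line 49]
  index_entries([2, -1, 7, 11, 8, -5], -7) -> None  [called from count_flags, line 40]
Origin of each log line:
  1: logged in main at line 48
  2: logged in process_batch at line 25
  3: logged in bind_quota at line 2
  4: logged in fold_scores at line 9
  5-10: logged in fold_scores at line 14
  11: logged in fold_scores at line 15
  12: logged in process_batch at line 28
  13: logged in main at line 50
  14: logged in count_flags at line 39
  15: logged in count_flags at line 41
A correct fix: line 47: replace `-7` with `-5`.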